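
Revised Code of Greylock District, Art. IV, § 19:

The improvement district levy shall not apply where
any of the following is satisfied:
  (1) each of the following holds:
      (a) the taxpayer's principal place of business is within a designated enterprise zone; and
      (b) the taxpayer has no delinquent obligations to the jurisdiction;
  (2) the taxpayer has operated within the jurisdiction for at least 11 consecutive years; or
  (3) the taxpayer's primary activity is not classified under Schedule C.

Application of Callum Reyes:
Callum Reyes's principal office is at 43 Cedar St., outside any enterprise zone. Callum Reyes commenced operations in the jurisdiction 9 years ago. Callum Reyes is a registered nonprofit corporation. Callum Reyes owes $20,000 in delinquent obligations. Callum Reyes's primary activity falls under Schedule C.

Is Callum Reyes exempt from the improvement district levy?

No — not exempt.

(a) in enterprise zone — not met.
(b) no delinquency — not met.
(1): F AND F → false.
(2) ≥ 11 yrs in jurisdiction — not satisfied.
(3) not (Schedule C activity) — not met.
Overall = F OR F OR F = false.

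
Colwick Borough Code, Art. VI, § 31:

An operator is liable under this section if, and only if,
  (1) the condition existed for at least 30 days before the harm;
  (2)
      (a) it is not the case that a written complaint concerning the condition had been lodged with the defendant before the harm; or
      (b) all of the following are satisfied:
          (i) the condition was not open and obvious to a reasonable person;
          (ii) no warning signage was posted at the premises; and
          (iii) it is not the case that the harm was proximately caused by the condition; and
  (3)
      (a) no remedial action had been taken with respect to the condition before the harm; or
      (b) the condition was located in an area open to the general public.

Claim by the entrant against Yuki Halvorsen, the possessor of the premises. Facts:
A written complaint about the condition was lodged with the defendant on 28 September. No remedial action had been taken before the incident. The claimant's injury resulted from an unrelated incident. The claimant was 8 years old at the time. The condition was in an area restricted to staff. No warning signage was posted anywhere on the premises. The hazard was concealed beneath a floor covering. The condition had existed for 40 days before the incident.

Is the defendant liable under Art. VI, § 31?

(1) condition ≥30 days old — met.
(a) not (complaint lodged) — not satisfied.
(i) not open/obvious — satisfied.
(ii) no signage posted — satisfied.
(iii) not (proximate cause) — holds.
(b) = T AND T AND T = true.
(2): F OR T → true.
(a) no remedial action — met.
(b) public area — not satisfied.
(3) = T OR F = true.
Overall: T AND T AND T → true.

Yes — liable.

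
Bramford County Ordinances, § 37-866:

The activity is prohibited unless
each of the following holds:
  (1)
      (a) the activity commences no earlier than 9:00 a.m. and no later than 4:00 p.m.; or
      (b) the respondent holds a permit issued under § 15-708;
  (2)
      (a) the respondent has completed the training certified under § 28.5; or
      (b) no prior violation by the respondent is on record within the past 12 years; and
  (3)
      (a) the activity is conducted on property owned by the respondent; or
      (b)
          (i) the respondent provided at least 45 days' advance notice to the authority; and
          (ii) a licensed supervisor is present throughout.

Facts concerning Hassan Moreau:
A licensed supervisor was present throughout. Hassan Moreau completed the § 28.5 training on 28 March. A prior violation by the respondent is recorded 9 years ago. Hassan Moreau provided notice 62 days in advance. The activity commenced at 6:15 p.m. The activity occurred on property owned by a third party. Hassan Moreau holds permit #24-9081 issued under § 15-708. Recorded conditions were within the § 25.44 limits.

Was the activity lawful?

Yes — lawful.

(a) start within hours — not met.
(b) holds permit — holds.
(1): F OR T → true.
(a) training certified — holds.
(b) no prior violation — fails.
So (2) is satisfied (T OR F).
(a) own property — not satisfied.
(i) ≥45 days' notice — met.
(ii) supervisor present — satisfied.
(b): T AND T → true.
(3) = F OR T = true.
Overall: T AND T AND T → true.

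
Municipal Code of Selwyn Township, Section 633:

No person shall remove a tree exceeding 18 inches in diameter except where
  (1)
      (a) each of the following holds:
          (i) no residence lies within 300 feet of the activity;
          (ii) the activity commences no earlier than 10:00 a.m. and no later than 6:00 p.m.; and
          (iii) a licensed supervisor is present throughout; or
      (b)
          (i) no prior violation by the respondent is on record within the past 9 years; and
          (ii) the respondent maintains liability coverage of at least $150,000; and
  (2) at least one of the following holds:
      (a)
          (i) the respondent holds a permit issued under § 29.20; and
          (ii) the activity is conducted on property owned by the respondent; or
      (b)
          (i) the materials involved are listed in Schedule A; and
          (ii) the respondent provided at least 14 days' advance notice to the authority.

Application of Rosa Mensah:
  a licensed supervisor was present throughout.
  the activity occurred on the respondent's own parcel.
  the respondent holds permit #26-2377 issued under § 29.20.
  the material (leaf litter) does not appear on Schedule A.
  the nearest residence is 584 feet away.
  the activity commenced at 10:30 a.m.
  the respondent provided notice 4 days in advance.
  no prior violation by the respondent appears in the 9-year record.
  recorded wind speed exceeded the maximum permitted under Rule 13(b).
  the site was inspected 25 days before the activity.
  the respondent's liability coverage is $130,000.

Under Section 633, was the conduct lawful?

Yes — lawful.

(i) no residence in 300 ft — met.
(ii) start within hours — satisfied.
(iii) supervisor present — met.
So (a) is satisfied (T AND T AND T).
(i) no prior violation — satisfied.
(ii) coverage ≥ $150,000 — not met.
(b) = T AND F = false.
So (1) is satisfied (T OR F).
(i) holds permit — holds.
(ii) own property — holds.
(a) = T AND T = true.
(i) Schedule A material — not met.
(ii) ≥14 days' notice — not satisfied.
(b) = F AND F = false.
So (2) is satisfied (T OR F).
So Overall is satisfied (T AND T).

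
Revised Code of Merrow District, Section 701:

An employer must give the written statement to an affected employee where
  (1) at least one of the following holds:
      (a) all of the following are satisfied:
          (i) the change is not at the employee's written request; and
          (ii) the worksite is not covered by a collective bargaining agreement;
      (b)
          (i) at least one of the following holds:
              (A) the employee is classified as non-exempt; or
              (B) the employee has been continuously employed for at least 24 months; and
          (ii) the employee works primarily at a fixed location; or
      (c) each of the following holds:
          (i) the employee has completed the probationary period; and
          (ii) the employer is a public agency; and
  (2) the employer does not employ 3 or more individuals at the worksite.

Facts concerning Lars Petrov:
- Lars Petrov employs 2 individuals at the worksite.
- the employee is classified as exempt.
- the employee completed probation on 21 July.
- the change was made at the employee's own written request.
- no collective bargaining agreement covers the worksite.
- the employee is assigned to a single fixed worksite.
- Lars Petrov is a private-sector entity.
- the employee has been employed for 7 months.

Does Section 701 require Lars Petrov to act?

No — not required.

(i) not employee-requested — not met.
(ii) no CBA — satisfied.
(a): F AND T → false.
(A) non-exempt — not satisfied.
(B) tenure ≥ 24 mo. — not satisfied.
(i): F OR F → false.
(ii) fixed location — met.
(b) = F AND T = false.
(i) past probation — met.
(ii) public agency — not satisfied.
So (c) is not satisfied (T AND F).
So (1) is not satisfied (F OR F OR F).
(2) not (≥ 3 at site) — met.
Overall = F AND T = false.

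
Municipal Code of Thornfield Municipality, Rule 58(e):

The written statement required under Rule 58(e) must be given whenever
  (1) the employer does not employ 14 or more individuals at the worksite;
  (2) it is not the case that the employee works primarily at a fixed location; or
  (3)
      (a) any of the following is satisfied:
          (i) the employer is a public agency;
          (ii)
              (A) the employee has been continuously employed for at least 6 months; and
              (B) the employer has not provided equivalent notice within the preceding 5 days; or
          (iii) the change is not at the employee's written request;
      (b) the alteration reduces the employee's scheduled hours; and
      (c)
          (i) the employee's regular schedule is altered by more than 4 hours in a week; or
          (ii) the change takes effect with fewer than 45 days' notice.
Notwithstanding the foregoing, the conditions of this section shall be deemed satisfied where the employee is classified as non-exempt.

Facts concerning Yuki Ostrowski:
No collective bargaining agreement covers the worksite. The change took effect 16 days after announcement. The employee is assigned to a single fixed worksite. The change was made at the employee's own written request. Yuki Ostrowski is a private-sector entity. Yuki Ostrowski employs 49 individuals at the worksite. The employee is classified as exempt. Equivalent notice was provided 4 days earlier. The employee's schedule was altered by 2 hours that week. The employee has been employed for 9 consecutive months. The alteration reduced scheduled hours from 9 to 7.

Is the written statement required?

(1) not (≥ 14 at site) — fails.
(2) not (fixed location) — not satisfied.
(i) public agency — not satisfied.
(A) tenure ≥ 6 mo. — satisfied.
(B) no recent notice — not satisfied.
(ii) = T AND F = false.
(iii) not employee-requested — fails.
(a): F OR F OR F → false.
(b) hours reduced — holds.
(i) schedule shift > 4h — fails.
(ii) < 45 days' notice — satisfied.
So (c) is satisfied (F OR T).
(3): F AND T AND T → false.
Overall: F OR F OR F → false.
Exception (non-exempt) — not satisfied.
Result: main false OR exception false → false.

No — not required.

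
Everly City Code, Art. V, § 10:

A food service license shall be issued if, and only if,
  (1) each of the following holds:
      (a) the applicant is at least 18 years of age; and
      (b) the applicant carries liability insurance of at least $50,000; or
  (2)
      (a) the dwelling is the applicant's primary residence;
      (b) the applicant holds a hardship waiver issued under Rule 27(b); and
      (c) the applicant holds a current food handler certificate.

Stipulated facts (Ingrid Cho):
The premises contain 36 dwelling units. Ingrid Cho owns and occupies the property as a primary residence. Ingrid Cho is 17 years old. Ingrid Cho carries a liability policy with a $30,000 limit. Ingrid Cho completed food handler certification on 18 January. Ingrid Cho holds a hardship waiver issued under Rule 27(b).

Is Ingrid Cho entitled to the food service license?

Yes — granted.

(a) age ≥ 18 — not satisfied.
(b) insurance ≥ $50,000 — not satisfied.
(1): F AND F → false.
(a) primary residence — holds.
(b) hardship waiver — met.
(c) food handler cert. — met.
(2) = T AND T AND T = true.
Overall = F OR T = true.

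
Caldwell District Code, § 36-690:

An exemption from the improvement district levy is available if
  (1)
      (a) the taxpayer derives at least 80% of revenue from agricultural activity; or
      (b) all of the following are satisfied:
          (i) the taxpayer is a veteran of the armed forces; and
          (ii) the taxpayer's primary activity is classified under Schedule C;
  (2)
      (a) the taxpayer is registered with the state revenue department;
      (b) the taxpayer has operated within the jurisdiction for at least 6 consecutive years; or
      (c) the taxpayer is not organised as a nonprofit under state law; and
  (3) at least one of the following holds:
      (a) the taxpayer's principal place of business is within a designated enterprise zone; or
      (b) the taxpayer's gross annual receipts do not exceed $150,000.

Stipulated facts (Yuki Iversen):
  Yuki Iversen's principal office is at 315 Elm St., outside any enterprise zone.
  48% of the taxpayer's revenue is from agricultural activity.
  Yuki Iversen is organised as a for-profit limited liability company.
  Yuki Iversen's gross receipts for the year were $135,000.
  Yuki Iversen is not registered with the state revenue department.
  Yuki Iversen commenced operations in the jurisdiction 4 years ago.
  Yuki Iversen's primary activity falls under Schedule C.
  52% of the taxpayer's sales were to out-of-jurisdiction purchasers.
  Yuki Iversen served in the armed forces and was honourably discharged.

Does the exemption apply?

Yes — exempt.

(a) ≥80% agricultural — not met.
(i) veteran — holds.
(ii) Schedule C activity — holds.
(b) = T AND T = true.
So (1) is satisfied (F OR T).
(a) state-registered — fails.
(b) ≥ 6 yrs in jurisdiction — not met.
(c) not (nonprofit) — satisfied.
(2) = F OR F OR T = true.
(a) in enterprise zone — not satisfied.
(b) receipts ≤ $150,000 — satisfied.
So (3) is satisfied (F OR T).
Overall: T AND T AND T → true.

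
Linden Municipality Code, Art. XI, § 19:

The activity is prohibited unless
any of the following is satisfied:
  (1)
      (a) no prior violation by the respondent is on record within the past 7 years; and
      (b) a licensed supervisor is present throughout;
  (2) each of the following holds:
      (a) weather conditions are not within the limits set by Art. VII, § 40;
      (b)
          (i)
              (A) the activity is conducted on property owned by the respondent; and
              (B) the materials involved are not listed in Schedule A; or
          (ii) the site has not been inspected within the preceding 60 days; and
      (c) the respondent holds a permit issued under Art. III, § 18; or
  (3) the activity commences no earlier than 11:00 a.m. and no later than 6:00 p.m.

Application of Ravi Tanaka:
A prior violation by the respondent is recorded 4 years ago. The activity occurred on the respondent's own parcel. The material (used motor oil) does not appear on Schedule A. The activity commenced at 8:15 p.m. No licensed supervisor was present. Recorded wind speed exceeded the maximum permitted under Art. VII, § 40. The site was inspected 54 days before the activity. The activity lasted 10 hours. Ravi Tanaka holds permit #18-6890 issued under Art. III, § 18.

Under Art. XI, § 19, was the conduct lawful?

(a) no prior violation — not met.
(b) supervisor present — fails.
(1): F AND F → false.
(a) not (weather ok) — met.
(A) own property — holds.
(B) not (Schedule A material) — satisfied.
(i) = T AND T = true.
(ii) not (site inspected) — not met.
(b) = T OR F = true.
(c) holds permit — satisfied.
(2) = T AND T AND T = true.
(3) start within hours — fails.
Overall = F OR T OR F = true.

Yes — lawful.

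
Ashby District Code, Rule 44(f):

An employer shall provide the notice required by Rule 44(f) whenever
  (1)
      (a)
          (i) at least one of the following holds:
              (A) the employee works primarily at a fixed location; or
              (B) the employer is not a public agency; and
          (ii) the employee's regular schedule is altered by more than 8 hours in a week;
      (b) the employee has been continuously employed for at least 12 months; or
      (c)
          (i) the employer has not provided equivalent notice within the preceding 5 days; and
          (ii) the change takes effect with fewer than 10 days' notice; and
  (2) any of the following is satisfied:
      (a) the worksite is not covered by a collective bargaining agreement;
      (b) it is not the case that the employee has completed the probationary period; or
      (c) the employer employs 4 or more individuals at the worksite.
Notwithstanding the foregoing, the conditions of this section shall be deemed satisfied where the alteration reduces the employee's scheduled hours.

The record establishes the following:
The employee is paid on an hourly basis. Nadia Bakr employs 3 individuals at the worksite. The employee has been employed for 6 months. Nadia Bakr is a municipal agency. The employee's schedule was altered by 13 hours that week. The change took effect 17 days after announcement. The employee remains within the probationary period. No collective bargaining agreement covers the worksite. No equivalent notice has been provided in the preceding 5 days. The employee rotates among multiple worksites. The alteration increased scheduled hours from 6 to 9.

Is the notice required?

(A) fixed location — fails.
(B) not (public agency) — fails.
So (i) is not satisfied (F OR F).
(ii) schedule shift > 8h — met.
So (a) is not satisfied (F AND T).
(b) tenure ≥ 12 mo. — fails.
(i) no recent notice — satisfied.
(ii) < 10 days' notice — fails.
So (c) is not satisfied (T AND F).
So (1) is not satisfied (F OR F OR F).
(a) no CBA — holds.
(b) not (past probation) — satisfied.
(c) ≥ 4 at site — not satisfied.
(2) = T OR T OR F = true.
So Overall is not satisfied (F AND T).
Exception (hours reduced) — not satisfied.
Result: main false OR exception false → false.

No — not required.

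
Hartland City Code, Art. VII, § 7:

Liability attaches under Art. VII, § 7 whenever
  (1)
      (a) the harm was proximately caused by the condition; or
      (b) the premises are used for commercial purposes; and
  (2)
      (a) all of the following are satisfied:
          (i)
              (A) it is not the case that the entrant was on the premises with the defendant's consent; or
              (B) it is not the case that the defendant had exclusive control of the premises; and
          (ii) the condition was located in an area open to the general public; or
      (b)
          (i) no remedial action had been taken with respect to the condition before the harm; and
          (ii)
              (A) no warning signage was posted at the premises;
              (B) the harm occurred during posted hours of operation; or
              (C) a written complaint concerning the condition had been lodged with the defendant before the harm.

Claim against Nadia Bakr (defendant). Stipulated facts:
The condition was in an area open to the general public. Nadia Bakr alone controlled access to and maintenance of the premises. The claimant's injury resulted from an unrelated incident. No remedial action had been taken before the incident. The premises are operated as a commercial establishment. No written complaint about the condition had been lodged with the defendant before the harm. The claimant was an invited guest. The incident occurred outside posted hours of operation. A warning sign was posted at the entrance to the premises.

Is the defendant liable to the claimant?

(a) proximate cause — fails.
(b) commercial use — met.
So (1) is satisfied (F OR T).
(A) not (consent to enter) — fails.
(B) not (exclusive control) — not satisfied.
(i): F OR F → false.
(ii) public area — satisfied.
(a) = F AND T = false.
(i) no remedial action — holds.
(A) no signage posted — not met.
(B) during posted hours — not met.
(C) complaint lodged — fails.
(ii): F OR F OR F → false.
(b): T AND F → false.
(2) = F OR F = false.
So Overall is not satisfied (T AND F).

No — not liable.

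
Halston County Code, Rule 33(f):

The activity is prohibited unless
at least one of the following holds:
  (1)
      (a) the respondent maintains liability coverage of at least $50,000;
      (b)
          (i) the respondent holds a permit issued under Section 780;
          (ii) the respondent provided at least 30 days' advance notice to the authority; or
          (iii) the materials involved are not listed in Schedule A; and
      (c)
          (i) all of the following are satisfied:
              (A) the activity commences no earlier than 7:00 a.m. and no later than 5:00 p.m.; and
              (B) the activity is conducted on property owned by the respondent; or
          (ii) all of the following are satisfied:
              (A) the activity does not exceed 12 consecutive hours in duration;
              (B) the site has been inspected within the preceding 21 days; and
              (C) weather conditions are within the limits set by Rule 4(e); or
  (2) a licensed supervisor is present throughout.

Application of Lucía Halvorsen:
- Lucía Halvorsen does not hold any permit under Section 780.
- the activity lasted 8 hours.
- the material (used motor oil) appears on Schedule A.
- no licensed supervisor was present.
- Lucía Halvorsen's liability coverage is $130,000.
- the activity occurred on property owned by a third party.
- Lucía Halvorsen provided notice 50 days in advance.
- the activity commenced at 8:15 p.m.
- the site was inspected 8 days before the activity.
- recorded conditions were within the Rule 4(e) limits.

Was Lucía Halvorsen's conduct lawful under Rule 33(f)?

Yes — lawful.

(a) coverage ≥ $50,000 — holds.
(i) holds permit — not met.
(ii) ≥30 days' notice — holds.
(iii) not (Schedule A material) — fails.
(b) = F OR T OR F = true.
(A) start within hours — not met.
(B) own property — not met.
So (i) is not satisfied (F AND F).
(A) ≤ 12 hrs duration — satisfied.
(B) site inspected — met.
(C) weather ok — satisfied.
(ii): T AND T AND T → true.
So (c) is satisfied (F OR T).
So (1) is satisfied (T AND T AND T).
(2) supervisor present — not met.
So Overall is satisfied (T OR F).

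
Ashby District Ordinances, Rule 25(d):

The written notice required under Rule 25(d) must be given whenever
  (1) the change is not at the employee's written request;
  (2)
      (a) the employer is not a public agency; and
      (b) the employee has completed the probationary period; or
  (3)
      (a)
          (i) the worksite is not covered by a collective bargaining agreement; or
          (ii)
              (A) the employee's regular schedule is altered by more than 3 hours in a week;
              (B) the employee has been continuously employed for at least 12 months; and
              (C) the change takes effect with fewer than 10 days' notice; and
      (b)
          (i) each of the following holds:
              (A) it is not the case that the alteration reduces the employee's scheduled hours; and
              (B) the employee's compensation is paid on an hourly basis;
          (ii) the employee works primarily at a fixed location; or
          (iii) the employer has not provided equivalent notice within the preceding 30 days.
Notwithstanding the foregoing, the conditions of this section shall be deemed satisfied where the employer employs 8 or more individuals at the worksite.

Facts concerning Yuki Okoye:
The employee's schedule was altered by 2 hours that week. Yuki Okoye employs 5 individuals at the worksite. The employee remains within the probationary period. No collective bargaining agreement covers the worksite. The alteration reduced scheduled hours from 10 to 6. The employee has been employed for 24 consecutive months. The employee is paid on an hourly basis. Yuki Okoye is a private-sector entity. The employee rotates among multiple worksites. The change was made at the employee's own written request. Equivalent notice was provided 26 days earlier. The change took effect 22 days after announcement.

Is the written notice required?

No — not required.

(1) not employee-requested — fails.
(a) not (public agency) — holds.
(b) past probation — not met.
(2) = T AND F = false.
(i) no CBA — satisfied.
(A) schedule shift > 3h — not satisfied.
(B) tenure ≥ 12 mo. — holds.
(C) < 10 days' notice — not satisfied.
(ii): F AND T AND F → false.
(a): T OR F → true.
(A) not (hours reduced) — fails.
(B) hourly-paid — holds.
(i): F AND T → false.
(ii) fixed location — fails.
(iii) no recent notice — fails.
(b): F OR F OR F → false.
So (3) is not satisfied (T AND F).
Overall = F OR F OR F = false.
Exception (≥ 8 at site) — not satisfied.
Result: main false OR exception false → false.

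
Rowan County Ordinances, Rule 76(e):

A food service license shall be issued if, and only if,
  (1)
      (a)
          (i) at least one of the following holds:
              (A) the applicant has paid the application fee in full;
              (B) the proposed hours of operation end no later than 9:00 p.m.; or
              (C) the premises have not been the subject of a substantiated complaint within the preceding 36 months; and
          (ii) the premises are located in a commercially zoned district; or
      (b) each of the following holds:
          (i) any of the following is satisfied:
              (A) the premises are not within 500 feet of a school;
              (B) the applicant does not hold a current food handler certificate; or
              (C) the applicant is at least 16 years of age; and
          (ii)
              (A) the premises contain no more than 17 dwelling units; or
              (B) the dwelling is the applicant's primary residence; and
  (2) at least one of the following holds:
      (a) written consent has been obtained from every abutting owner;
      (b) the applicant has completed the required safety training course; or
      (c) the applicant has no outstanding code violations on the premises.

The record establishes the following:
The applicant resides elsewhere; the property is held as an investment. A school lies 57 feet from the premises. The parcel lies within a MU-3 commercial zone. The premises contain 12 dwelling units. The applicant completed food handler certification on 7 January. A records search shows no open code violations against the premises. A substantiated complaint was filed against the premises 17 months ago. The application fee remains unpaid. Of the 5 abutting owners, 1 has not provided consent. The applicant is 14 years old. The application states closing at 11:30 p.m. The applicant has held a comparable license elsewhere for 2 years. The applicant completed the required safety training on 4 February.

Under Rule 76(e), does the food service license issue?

(A) fee paid — not satisfied.
(B) closes by 9 p.m. — fails.
(C) no complaint in 36 mo. — not met.
(i): F OR F OR F → false.
(ii) commercially zoned — holds.
(a) = F AND T = false.
(A) ≥500 ft from school — not satisfied.
(B) not (food handler cert.) — not satisfied.
(C) age ≥ 16 — not satisfied.
(i) = F OR F OR F = false.
(A) ≤ 17 units — met.
(B) primary residence — not met.
So (ii) is satisfied (T OR F).
(b): F AND T → false.
(1): F OR F → false.
(a) all abutters consent — fails.
(b) safety training — satisfied.
(c) no code violations — holds.
(2): F OR T OR T → true.
Overall: F AND T → false.

No — denied.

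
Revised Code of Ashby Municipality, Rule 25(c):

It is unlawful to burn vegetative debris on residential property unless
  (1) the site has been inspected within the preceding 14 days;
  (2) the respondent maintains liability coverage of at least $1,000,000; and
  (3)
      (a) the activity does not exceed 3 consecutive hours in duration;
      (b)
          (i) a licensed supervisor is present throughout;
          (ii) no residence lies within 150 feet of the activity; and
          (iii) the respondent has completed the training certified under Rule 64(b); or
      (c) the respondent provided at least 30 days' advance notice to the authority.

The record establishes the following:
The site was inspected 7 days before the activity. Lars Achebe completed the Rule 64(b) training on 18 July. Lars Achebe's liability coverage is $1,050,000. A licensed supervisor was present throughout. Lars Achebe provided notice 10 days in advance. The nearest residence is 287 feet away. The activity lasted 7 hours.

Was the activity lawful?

(1) site inspected — met.
(2) coverage ≥ $1,000,000 — satisfied.
(a) ≤ 3 hrs duration — not met.
(i) supervisor present — satisfied.
(ii) no residence in 150 ft — holds.
(iii) training certified — met.
So (b) is satisfied (T AND T AND T).
(c) ≥30 days' notice — not met.
(3) = F OR T OR F = true.
So Overall is satisfied (T AND T AND T).

Yes — lawful.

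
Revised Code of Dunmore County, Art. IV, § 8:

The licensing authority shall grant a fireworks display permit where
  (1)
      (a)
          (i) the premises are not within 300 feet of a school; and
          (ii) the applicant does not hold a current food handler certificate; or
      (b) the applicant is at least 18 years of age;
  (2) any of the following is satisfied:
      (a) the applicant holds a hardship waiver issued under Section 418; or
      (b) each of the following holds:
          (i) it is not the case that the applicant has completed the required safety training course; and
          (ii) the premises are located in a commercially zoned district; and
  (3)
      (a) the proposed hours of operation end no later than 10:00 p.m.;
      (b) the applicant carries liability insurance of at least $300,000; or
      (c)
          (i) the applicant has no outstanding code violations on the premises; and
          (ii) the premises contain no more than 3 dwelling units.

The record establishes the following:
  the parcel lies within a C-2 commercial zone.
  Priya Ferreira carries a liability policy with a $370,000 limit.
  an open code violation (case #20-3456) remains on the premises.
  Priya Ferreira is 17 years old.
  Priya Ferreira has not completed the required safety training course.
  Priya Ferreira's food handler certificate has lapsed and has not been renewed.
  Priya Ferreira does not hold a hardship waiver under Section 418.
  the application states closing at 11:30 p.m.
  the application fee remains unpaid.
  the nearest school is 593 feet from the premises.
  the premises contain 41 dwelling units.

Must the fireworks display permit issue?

(i) ≥300 ft from school — met.
(ii) not (food handler cert.) — met.
(a) = T AND T = true.
(b) age ≥ 18 — not met.
(1): T OR F → true.
(a) hardship waiver — not satisfied.
(i) not (safety training) — met.
(ii) commercially zoned — holds.
(b) = T AND T = true.
(2): F OR T → true.
(a) closes by 10 p.m. — fails.
(b) insurance ≥ $300,000 — satisfied.
(i) no code violations — fails.
(ii) ≤ 3 units — fails.
(c): F AND F → false.
So (3) is satisfied (F OR T OR F).
So Overall is satisfied (T AND T AND T).

Yes — granted.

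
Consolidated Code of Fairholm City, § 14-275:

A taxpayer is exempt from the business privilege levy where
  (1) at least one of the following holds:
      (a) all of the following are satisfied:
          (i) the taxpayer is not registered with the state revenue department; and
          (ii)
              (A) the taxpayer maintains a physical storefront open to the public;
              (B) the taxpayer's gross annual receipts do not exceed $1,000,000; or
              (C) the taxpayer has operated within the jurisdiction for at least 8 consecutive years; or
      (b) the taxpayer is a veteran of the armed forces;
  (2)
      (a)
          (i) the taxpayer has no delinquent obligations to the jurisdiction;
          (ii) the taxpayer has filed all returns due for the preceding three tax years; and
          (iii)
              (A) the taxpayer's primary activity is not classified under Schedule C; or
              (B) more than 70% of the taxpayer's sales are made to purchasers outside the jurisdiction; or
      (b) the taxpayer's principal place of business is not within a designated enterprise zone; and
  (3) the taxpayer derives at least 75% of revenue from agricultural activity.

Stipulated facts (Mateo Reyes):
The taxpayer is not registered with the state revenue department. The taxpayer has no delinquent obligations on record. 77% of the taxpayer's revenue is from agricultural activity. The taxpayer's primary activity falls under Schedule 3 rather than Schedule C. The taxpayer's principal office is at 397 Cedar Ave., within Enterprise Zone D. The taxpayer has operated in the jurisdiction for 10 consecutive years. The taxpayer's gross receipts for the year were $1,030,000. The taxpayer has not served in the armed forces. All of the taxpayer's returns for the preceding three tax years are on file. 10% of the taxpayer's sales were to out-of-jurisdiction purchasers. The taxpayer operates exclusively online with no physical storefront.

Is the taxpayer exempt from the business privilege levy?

Yes — exempt.

(i) not (state-registered) — satisfied.
(A) has storefront — not met.
(B) receipts ≤ $1,000,000 — fails.
(C) ≥ 8 yrs in jurisdiction — holds.
(ii) = F OR F OR T = true.
(a) = T AND T = true.
(b) veteran — not met.
So (1) is satisfied (T OR F).
(i) no delinquency — satisfied.
(ii) returns current — holds.
(A) not (Schedule C activity) — met.
(B) >70% out-of-jur. sales — not satisfied.
(iii) = T OR F = true.
(a): T AND T AND T → true.
(b) not (in enterprise zone) — not met.
(2) = T OR F = true.
(3) ≥75% agricultural — met.
So Overall is satisfied (T AND T AND T).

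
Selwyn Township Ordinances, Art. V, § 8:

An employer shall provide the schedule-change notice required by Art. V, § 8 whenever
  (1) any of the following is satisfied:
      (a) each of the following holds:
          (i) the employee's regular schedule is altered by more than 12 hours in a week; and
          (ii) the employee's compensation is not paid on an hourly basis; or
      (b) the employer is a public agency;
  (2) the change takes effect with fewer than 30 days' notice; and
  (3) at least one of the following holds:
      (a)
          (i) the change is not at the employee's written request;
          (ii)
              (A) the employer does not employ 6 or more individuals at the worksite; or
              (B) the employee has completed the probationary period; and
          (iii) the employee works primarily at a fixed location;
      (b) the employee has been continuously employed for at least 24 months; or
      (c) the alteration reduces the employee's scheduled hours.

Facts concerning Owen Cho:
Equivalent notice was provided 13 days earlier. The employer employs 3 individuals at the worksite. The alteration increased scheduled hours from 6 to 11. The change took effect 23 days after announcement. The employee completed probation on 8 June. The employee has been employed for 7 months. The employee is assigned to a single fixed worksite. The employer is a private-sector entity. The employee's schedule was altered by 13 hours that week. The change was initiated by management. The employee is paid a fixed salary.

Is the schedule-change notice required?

Yes — required.

(i) schedule shift > 12h — holds.
(ii) not (hourly-paid) — satisfied.
(a) = T AND T = true.
(b) public agency — not satisfied.
(1) = T OR F = true.
(2) < 30 days' notice — met.
(i) not employee-requested — met.
(A) not (≥ 6 at site) — holds.
(B) past probation — holds.
(ii): T OR T → true.
(iii) fixed location — met.
(a) = T AND T AND T = true.
(b) tenure ≥ 24 mo. — not satisfied.
(c) hours reduced — not met.
(3) = T OR F OR F = true.
Overall = T AND T AND T = true.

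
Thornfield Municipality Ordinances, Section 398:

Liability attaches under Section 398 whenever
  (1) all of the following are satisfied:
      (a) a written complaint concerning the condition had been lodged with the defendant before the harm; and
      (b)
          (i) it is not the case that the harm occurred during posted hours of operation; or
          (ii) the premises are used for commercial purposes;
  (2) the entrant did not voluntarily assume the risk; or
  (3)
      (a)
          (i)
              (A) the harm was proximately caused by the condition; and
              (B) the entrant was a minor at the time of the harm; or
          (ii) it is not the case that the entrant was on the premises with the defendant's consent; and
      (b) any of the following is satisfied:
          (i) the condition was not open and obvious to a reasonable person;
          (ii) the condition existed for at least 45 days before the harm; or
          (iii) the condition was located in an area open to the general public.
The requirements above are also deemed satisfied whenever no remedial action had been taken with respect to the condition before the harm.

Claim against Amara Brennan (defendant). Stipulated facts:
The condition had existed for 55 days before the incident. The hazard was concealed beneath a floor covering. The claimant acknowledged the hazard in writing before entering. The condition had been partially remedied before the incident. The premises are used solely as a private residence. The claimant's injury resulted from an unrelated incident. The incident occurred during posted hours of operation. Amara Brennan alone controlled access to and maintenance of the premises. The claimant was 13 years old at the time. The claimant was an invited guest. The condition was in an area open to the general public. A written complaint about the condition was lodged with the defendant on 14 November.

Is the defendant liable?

No — not liable.

(a) complaint lodged — satisfied.
(i) not (during posted hours) — not met.
(ii) commercial use — not satisfied.
So (b) is not satisfied (F OR F).
(1) = T AND F = false.
(2) no assumed risk — not satisfied.
(A) proximate cause — not met.
(B) entrant a minor — satisfied.
(i): F AND T → false.
(ii) not (consent to enter) — not satisfied.
So (a) is not satisfied (F OR F).
(i) not open/obvious — holds.
(ii) condition ≥45 days old — met.
(iii) public area — met.
So (b) is satisfied (T OR T OR T).
So (3) is not satisfied (F AND T).
Overall = F OR F OR F = false.
Exception (no remedial action) — not satisfied.
Result: main false OR exception false → false.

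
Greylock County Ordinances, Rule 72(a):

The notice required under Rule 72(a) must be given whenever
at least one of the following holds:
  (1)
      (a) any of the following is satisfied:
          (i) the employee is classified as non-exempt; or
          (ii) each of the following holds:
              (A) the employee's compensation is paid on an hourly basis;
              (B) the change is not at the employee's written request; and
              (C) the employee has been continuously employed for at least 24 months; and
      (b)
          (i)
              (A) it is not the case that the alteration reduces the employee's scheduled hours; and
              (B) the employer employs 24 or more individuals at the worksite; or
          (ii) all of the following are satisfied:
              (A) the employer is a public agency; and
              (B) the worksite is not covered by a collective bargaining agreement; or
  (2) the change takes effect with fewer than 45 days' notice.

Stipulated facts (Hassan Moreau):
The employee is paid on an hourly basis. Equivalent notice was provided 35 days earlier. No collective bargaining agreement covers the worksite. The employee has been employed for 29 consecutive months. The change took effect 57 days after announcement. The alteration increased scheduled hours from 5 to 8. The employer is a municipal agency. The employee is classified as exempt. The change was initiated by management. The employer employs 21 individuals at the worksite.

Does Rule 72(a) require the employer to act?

(i) non-exempt — not satisfied.
(A) hourly-paid — satisfied.
(B) not employee-requested — met.
(C) tenure ≥ 24 mo. — holds.
(ii): T AND T AND T → true.
(a): F OR T → true.
(A) not (hours reduced) — holds.
(B) ≥ 24 at site — not satisfied.
(i): T AND F → false.
(A) public agency — holds.
(B) no CBA — holds.
So (ii) is satisfied (T AND T).
So (b) is satisfied (F OR T).
(1): T AND T → true.
(2) < 45 days' notice — not satisfied.
Overall = T OR F = true.

Yes — required.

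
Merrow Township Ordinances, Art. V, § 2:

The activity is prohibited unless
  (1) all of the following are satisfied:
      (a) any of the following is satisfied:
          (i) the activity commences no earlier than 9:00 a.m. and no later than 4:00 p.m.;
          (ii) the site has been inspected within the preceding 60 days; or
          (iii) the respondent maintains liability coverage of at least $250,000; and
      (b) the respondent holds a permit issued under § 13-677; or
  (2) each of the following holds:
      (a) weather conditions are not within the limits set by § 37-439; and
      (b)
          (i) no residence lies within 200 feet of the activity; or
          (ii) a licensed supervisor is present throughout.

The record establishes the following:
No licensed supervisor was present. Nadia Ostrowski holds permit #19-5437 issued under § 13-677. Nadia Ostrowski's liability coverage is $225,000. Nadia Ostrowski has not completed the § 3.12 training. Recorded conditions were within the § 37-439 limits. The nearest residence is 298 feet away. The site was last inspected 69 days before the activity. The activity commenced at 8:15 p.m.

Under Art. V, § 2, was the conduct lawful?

No — unlawful.

(i) start within hours — not met.
(ii) site inspected — not satisfied.
(iii) coverage ≥ $250,000 — not met.
(a) = F OR F OR F = false.
(b) holds permit — satisfied.
So (1) is not satisfied (F AND T).
(a) not (weather ok) — not satisfied.
(i) no residence in 200 ft — satisfied.
(ii) supervisor present — not satisfied.
(b) = T OR F = true.
(2): F AND T → false.
Overall: F OR F → false.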